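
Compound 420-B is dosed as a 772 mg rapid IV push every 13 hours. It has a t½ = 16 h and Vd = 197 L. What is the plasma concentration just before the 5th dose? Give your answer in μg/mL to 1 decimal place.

4.6 μg/mL

f = (1/2)^(τ/t½) = (1/2)^(13/16) ≈ 0.5694.
C₀ = D/Vd = 772/197 ≈ 3.919 μg/mL.
Before the 5th dose, 4 doses have been given. Superposition: Cmin = C₀·(f + f² + … + f^4).
≈ 3.919 × (0.5694 + 0.3242 + 0.1846 + 0.1051) ≈ 3.919 × 1.1833 ≈ 4.637 μg/mL.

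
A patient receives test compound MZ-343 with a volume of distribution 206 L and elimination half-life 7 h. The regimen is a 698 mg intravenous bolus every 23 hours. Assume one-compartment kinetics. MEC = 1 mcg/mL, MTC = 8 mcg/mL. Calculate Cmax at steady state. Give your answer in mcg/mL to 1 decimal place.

3.8 mcg/mL

τ/t½ = 23/7 ≈ 3.2857, so fraction remaining f = (1/2)^(23/7) ≈ 0.1025.
Accumulation ratio R = 1/(1 − f) ≈ 1/0.8975 ≈ 1.1142.
Single-dose peak C₀ = D/Vd = 698/206 ≈ 3.388 mcg/mL.
Steady-state peak Cmax,ss = C₀·R ≈ 3.388 × 1.1142 ≈ 3.775 mcg/mL.
Peak 3.8 mcg/mL vs MTC 8 mcg/mL: below toxic threshold.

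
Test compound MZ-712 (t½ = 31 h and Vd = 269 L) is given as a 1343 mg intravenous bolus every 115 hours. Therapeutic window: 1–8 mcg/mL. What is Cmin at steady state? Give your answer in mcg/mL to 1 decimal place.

0.4 mcg/mL

Over one 115-h interval, 115/31 ≈ 3.7097 half-lives elapse, leaving f ≈ 0.0764 of each dose.
At steady state, accumulation factor R = 1/(1 − e^(−kτ)) ≈ 1.0827.
Each bolus raises the concentration by D/Vd = 1343/269 ≈ 4.993 mcg/mL.
Cmax,ss = C₀/(1 − f) ≈ 4.993/0.9236 ≈ 5.406 mcg/mL.
One interval later, Cmin,ss = Cmax,ss·e^(−kτ) ≈ 5.406 × 0.0764 ≈ 0.413 mcg/mL.
Trough 0.4 mcg/mL vs MEC 1 mcg/mL: subtherapeutic.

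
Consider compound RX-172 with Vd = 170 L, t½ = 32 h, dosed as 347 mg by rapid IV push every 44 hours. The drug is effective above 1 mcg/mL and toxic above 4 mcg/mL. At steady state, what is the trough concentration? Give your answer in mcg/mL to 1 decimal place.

τ/t½ = 44/32 ≈ 1.375, so fraction remaining f = (1/2)^(44/32) ≈ 0.3856.
Each bolus raises the concentration by D/Vd = 347/170 ≈ 2.041 mcg/mL.
Steady-state trough Cmin,ss = C₀·f/(1−f) ≈ 2.041 × 0.3856/0.6144 ≈ 1.281 mcg/mL.
Trough 1.3 mcg/mL vs MEC 1 mcg/mL: adequate.

1.3 mcg/mL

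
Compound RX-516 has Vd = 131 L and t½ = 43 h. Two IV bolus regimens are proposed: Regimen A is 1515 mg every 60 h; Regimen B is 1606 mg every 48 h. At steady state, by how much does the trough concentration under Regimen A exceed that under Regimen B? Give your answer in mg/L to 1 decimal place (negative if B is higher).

Regimen A: f = (1/2)^(60/43) ≈ 0.3802; Cmin,ss = (1515/131)·f/(1−f) ≈ 7.094 mg/L.
Regimen B: f = (1/2)^(48/43) ≈ 0.4613; Cmin,ss = (1606/131)·f/(1−f) ≈ 10.498 mg/L.
Difference ≈ 7.094 − 10.498 ≈ -3.404 mg/L.

-3.4 mg/L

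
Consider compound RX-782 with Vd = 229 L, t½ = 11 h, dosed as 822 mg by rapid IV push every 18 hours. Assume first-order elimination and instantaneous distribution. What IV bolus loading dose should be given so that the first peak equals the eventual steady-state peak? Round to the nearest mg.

f = (1/2)^(18/11) ≈ 0.321666; accumulation ratio R = 1/(1−f) ≈ 1.47420.
Loading dose to hit Cmax,ss on first dose: D_load = D_maint·R ≈ 822 × 1.47420 ≈ 1211.79 mg.

1212 mg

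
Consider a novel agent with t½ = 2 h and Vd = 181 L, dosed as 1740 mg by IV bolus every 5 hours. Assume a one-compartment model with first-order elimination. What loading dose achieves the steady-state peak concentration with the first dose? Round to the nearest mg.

f = (1/2)^(5/2) ≈ 0.176777; accumulation ratio R = 1/(1−f) ≈ 1.21474.
Loading dose to hit Cmax,ss on first dose: D_load = D_maint·R ≈ 1740 × 1.21474 ≈ 2113.65 mg.

2114 mg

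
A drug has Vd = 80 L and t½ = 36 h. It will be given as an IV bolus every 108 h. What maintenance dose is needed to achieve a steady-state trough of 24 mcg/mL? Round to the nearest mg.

13440 mg

τ/t½ = 108/36 ≈ 3, so f = (1/2)^(108/36) ≈ 0.125000.
Cmin,ss = (D/Vd)·f/(1−f), so D = Cmin,ss·Vd·(1−f)/f.
D = 24 × 80 × (1−f)/f ≈ 24 × 80 × 7.00000 ≈ 13440.00 mg.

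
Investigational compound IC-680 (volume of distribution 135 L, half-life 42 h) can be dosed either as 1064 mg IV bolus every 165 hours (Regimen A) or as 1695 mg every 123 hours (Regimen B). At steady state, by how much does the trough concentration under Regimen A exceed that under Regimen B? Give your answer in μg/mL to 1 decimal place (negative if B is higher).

-1.3 μg/mL

Regimen A: f = (1/2)^(165/42) ≈ 0.0657; Cmin,ss = (1064/135)·f/(1−f) ≈ 0.554 μg/mL.
Regimen B: f = (1/2)^(123/42) ≈ 0.1313; Cmin,ss = (1695/135)·f/(1−f) ≈ 1.898 μg/mL.
Difference ≈ 0.554 − 1.898 ≈ -1.344 μg/mL.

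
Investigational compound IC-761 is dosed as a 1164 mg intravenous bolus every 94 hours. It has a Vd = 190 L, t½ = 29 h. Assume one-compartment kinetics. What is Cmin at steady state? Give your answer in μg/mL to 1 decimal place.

k = ln2/t½ = ln2/29 ≈ 0.023902 h⁻¹; fraction remaining f = e^(−kτ) = e^(−0.023902×94) ≈ 0.1057.
At steady state, accumulation factor R = 1/(1 − e^(−kτ)) ≈ 1.1182.
Each bolus raises the concentration by D/Vd = 1164/190 ≈ 6.126 μg/mL.
Steady-state peak Cmax,ss = C₀·R ≈ 6.126 × 1.1182 ≈ 6.850 μg/mL.
Steady-state trough Cmin,ss = Cmax,ss·f ≈ 6.850 × 0.1057 ≈ 0.724 μg/mL.

0.7 μg/mL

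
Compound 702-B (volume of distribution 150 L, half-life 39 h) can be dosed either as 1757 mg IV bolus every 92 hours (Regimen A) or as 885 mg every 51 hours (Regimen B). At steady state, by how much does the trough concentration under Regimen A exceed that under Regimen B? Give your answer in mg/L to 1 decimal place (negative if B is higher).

Regimen A: f = (1/2)^(92/39) ≈ 0.1949; Cmin,ss = (1757/150)·f/(1−f) ≈ 2.836 mg/L.
Regimen B: f = (1/2)^(51/39) ≈ 0.4040; Cmin,ss = (885/150)·f/(1−f) ≈ 3.999 mg/L.
Difference ≈ 2.836 − 3.999 ≈ -1.163 mg/L.

-1.2 mg/L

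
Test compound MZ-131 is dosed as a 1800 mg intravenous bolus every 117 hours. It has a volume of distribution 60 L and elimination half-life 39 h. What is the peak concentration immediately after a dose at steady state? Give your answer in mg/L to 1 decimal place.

The dosing interval is 3 half-lives, so f = 2^(−3) = 0.125.
At steady state, R = 1/(1 − 0.125) = 8/7.
Single-dose peak C₀ = D/Vd = 1800/60 = 30 mg/L.
Steady-state peak Cmax,ss = C₀·R = 30 × 8/7 ≈ 34.286 mg/L.

34.3 mg/L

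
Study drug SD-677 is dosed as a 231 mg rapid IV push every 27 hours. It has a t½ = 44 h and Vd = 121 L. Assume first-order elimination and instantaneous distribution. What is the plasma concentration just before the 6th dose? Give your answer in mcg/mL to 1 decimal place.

3.2 mcg/mL

f = (1/2)^(τ/t½) = (1/2)^(27/44) ≈ 0.6535.
C₀ = D/Vd = 231/121 ≈ 1.909 mcg/mL.
Before the 6th dose, 5 doses have been given. Superposition: Cmin = C₀·(f + f² + … + f^5).
≈ 1.909 × (0.6535 + 0.4271 + 0.2791 + 0.1824 + 0.1192) ≈ 1.909 × 1.6613 ≈ 3.171 mcg/mL.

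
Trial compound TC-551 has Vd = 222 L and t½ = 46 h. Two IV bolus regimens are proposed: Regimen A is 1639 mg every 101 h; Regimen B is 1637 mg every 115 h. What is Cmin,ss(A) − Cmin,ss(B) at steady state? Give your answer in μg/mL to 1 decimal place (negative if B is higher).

0.5 μg/mL

Regimen A: f = (1/2)^(101/46) ≈ 0.2183; Cmin,ss = (1639/222)·f/(1−f) ≈ 2.062 μg/mL.
Regimen B: f = (1/2)^(115/46) ≈ 0.1768; Cmin,ss = (1637/222)·f/(1−f) ≈ 1.584 μg/mL.
Difference ≈ 2.062 − 1.584 ≈ 0.478 μg/mL.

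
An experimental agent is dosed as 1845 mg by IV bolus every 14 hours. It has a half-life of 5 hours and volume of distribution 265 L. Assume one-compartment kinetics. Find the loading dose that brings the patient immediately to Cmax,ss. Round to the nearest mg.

2154 mg

f = (1/2)^(14/5) ≈ 0.143587; accumulation ratio R = 1/(1−f) ≈ 1.16766.
Loading dose to hit Cmax,ss on first dose: D_load = D_maint·R ≈ 1845 × 1.16766 ≈ 2154.33 mg.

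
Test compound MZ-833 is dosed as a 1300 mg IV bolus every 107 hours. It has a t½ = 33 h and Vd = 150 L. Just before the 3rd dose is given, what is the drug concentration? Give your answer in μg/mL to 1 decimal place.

1.0 μg/mL

f = (1/2)^(τ/t½) = (1/2)^(107/33) ≈ 0.1057.
C₀ = D/Vd = 1300/150 ≈ 8.667 μg/mL.
Before the 3rd dose, 2 doses have been given. Superposition: Cmin = C₀·(f + f²).
≈ 8.667 × (0.1057 + 0.0112) ≈ 8.667 × 0.1169 ≈ 1.013 μg/mL.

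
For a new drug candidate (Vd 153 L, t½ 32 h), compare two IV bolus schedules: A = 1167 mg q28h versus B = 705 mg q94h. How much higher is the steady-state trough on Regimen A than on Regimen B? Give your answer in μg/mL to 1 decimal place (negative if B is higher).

8.5 μg/mL

Regimen A: f = (1/2)^(28/32) ≈ 0.5453; Cmin,ss = (1167/153)·f/(1−f) ≈ 9.147 μg/mL.
Regimen B: f = (1/2)^(94/32) ≈ 0.1305; Cmin,ss = (705/153)·f/(1−f) ≈ 0.692 μg/mL.
Difference ≈ 9.147 − 0.692 ≈ 8.455 μg/mL.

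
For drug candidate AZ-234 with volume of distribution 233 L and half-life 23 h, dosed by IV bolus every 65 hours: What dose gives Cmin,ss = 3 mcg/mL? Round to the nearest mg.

τ/t½ = 65/23 ≈ 2.8261, so f = (1/2)^(65/23) ≈ 0.141014.
Cmin,ss = (D/Vd)·f/(1−f), so D = Cmin,ss·Vd·(1−f)/f.
D = 3 × 233 × (1−f)/f ≈ 3 × 233 × 6.09149 ≈ 4257.95 mg.

4258 mg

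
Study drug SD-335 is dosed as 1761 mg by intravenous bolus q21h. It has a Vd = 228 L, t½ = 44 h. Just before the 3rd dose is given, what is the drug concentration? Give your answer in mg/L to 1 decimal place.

f = (1/2)^(τ/t½) = (1/2)^(21/44) ≈ 0.7183.
C₀ = D/Vd = 1761/228 ≈ 7.724 mg/L.
Before the 3rd dose, 2 doses have been given. Superposition: Cmin = C₀·(f + f²).
≈ 7.724 × (0.7183 + 0.5160) ≈ 7.724 × 1.2343 ≈ 9.534 mg/L.

9.5 mg/L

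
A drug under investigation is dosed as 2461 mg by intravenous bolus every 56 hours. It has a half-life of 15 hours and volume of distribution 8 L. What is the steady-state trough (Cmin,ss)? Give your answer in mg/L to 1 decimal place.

25.0 mg/L

k = ln2/t½ = ln2/15 ≈ 0.046210 h⁻¹; fraction remaining f = e^(−kτ) = e^(−0.046210×56) ≈ 0.0752.
Accumulation ratio R = 1/(1 − f) ≈ 1/0.9248 ≈ 1.0813.
Each bolus raises the concentration by D/Vd = 2461/8 ≈ 307.625 mg/L.
Steady-state peak Cmax,ss = C₀·R ≈ 307.625 × 1.0813 ≈ 332.635 mg/L.
Steady-state trough Cmin,ss = Cmax,ss·f ≈ 332.635 × 0.0752 ≈ 25.014 mg/L.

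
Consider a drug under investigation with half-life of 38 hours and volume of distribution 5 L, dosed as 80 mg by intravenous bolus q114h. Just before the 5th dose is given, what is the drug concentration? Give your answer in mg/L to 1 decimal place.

f = (1/2)^(τ/t½) = (1/2)^(114/38) ≈ 0.1250.
C₀ = D/Vd = 80/5 ≈ 16.000 mg/L.
Before the 5th dose, 4 doses have been given. Superposition: Cmin = C₀·(f + f² + … + f^4).
≈ 16.000 × (0.1250 + 0.0156 + 0.0020 + 0.0002) ≈ 16.000 × 0.1428 ≈ 2.285 mg/L.

2.3 mg/L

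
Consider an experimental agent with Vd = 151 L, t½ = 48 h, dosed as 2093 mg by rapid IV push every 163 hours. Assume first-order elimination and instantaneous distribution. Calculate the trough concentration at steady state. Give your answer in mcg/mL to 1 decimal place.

1.5 mcg/mL

k = ln2/t½ = ln2/48 ≈ 0.014441 h⁻¹; fraction remaining f = e^(−kτ) = e^(−0.014441×163) ≈ 0.0950.
Single-dose peak C₀ = D/Vd = 2093/151 ≈ 13.861 mcg/mL.
Steady-state trough Cmin,ss = C₀·f/(1−f) ≈ 13.861 × 0.0950/0.9050 ≈ 1.455 mcg/mL.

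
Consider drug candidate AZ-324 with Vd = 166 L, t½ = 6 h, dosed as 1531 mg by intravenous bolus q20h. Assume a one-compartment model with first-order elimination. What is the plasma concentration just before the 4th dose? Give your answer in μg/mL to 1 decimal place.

f = (1/2)^(τ/t½) = (1/2)^(20/6) ≈ 0.0992.
C₀ = D/Vd = 1531/166 ≈ 9.223 μg/mL.
Before the 4th dose, 3 doses have been given. Superposition: Cmin = C₀·(f + f² + … + f^3).
≈ 9.223 × (0.0992 + 0.0098 + 0.0010) ≈ 9.223 × 0.1100 ≈ 1.015 μg/mL.

1.0 μg/mL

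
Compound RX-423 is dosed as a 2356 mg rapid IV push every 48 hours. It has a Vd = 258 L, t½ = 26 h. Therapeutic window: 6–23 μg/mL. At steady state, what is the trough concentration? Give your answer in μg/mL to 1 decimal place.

3.5 μg/mL

τ/t½ = 48/26 ≈ 1.8462, so fraction remaining f = (1/2)^(48/26) ≈ 0.2781.
Single-dose peak C₀ = D/Vd = 2356/258 ≈ 9.132 μg/mL.
Steady-state trough Cmin,ss = C₀·f/(1−f) ≈ 9.132 × 0.2781/0.7219 ≈ 3.518 μg/mL.
Trough 3.5 μg/mL vs MEC 6 μg/mL: subtherapeutic.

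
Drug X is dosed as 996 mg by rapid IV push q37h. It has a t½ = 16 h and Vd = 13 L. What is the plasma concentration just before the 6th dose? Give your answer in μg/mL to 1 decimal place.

f = (1/2)^(τ/t½) = (1/2)^(37/16) ≈ 0.2013.
C₀ = D/Vd = 996/13 ≈ 76.615 μg/mL.
Before the 6th dose, 5 doses have been given. Superposition: Cmin = C₀·(f + f² + … + f^5).
≈ 76.615 × (0.2013 + 0.0405 + 0.0082 + 0.0016 + 0.0003) ≈ 76.615 × 0.2519 ≈ 19.299 μg/mL.

19.3 μg/mL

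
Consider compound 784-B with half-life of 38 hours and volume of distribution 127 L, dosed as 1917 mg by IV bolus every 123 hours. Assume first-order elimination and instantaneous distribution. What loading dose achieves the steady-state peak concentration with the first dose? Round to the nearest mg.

2144 mg

f = (1/2)^(123/38) ≈ 0.106075; accumulation ratio R = 1/(1−f) ≈ 1.11866.
Loading dose to hit Cmax,ss on first dose: D_load = D_maint·R ≈ 1917 × 1.11866 ≈ 2144.47 mg.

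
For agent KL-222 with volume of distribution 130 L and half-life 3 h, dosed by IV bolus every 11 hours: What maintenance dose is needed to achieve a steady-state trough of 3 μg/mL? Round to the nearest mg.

τ/t½ = 11/3 ≈ 3.6667, so f = (1/2)^(11/3) ≈ 0.078745.
Cmin,ss = (D/Vd)·f/(1−f), so D = Cmin,ss·Vd·(1−f)/f.
D = 3 × 130 × (1−f)/f ≈ 3 × 130 × 11.69922 ≈ 4562.70 mg.

4563 mg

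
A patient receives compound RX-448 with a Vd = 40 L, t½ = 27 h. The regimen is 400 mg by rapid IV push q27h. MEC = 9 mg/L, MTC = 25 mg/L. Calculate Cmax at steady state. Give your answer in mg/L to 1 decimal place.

τ = 27 h = 1 half-life, so f = (1/2)^1 = 0.5.
Accumulation ratio R = 1/(1 − f) = 1/0.5 = 2/1.
Single-dose peak C₀ = D/Vd = 400/40 = 10 mg/L.
Steady-state peak Cmax,ss = C₀·R = 10 × 2/1 ≈ 20.000 mg/L.
Peak 20.0 mg/L vs MTC 25 mg/L: below toxic threshold.

20.0 mg/L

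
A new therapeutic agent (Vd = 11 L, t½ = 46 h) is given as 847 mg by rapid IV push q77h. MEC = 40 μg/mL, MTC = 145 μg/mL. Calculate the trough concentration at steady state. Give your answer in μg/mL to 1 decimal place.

35.1 μg/mL

τ/t½ = 77/46 ≈ 1.6739, so fraction remaining f = (1/2)^(77/46) ≈ 0.3134.
At steady state, accumulation factor R = 1/(1 − e^(−kτ)) ≈ 1.4565.
Each bolus raises the concentration by D/Vd = 847/11 ≈ 77.000 μg/mL.
Steady-state peak Cmax,ss = C₀·R ≈ 77.000 × 1.4565 ≈ 112.150 μg/mL.
Steady-state trough Cmin,ss = Cmax,ss·f ≈ 112.150 × 0.3134 ≈ 35.148 μg/mL.
Trough 35.1 μg/mL vs MEC 40 μg/mL: subtherapeutic.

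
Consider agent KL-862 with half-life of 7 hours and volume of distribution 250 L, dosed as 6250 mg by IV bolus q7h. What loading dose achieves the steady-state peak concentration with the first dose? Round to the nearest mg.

f = (1/2)^(7/7) ≈ 0.500000; accumulation ratio R = 1/(1−f) ≈ 2.00000.
Loading dose to hit Cmax,ss on first dose: D_load = D_maint·R ≈ 6250 × 2.00000 ≈ 12500.00 mg.

12500 mg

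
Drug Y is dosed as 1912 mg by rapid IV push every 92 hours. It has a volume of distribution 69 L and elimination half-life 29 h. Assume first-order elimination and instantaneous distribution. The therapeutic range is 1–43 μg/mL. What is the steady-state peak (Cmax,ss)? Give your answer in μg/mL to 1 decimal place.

31.2 μg/mL

τ/t½ = 92/29 ≈ 3.1724, so fraction remaining f = (1/2)^(92/29) ≈ 0.1109.
At steady state, accumulation factor R = 1/(1 − e^(−kτ)) ≈ 1.1247.
Single-dose peak C₀ = D/Vd = 1912/69 ≈ 27.710 μg/mL.
Cmax,ss = C₀/(1 − f) ≈ 27.710/0.8891 ≈ 31.166 μg/mL.
Peak 31.2 μg/mL vs MTC 43 μg/mL: below toxic threshold.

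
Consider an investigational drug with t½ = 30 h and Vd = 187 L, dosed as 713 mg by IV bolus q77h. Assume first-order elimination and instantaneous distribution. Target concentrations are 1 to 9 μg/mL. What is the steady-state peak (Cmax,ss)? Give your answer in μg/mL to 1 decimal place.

Over one 77-h interval, 77/30 ≈ 2.5667 half-lives elapse, leaving f ≈ 0.1688 of each dose.
Accumulation ratio R = 1/(1 − f) ≈ 1/0.8312 ≈ 1.2031.
Single-dose peak C₀ = D/Vd = 713/187 ≈ 3.813 μg/mL.
Cmax,ss = C₀/(1 − f) ≈ 3.813/0.8312 ≈ 4.587 μg/mL.
Peak 4.6 μg/mL vs MTC 9 μg/mL: below toxic threshold.

4.6 μg/mL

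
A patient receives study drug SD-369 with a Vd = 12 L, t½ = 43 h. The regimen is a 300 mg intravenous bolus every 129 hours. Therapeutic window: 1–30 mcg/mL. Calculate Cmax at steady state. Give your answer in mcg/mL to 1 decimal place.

τ = 129 h = 3 half-lives, so f = (1/2)^3 = 0.125.
At steady state, R = 1/(1 − 0.125) = 8/7.
Single-dose peak C₀ = D/Vd = 300/12 = 25 mcg/mL.
Steady-state peak Cmax,ss = C₀·R = 25 × 8/7 ≈ 28.571 mcg/mL.
Peak 28.6 mcg/mL vs MTC 30 mcg/mL: below toxic threshold.

28.6 mcg/mL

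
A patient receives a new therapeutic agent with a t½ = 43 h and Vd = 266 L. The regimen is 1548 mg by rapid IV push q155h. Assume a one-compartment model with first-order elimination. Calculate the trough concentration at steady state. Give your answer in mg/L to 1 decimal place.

0.5 mg/L

Over one 155-h interval, 155/43 ≈ 3.6047 half-lives elapse, leaving f ≈ 0.0822 of each dose.
Each bolus raises the concentration by D/Vd = 1548/266 ≈ 5.820 mg/L.
Steady-state trough Cmin,ss = C₀·f/(1−f) ≈ 5.820 × 0.0822/0.9178 ≈ 0.521 mg/L.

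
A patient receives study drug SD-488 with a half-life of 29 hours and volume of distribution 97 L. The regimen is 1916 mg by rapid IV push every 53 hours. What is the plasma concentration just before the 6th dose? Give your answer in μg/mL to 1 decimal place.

7.7 μg/mL

f = (1/2)^(τ/t½) = (1/2)^(53/29) ≈ 0.2817.
C₀ = D/Vd = 1916/97 ≈ 19.753 μg/mL.
Before the 6th dose, 5 doses have been given. Superposition: Cmin = C₀·(f + f² + … + f^5).
≈ 19.753 × (0.2817 + 0.0794 + 0.0224 + 0.0063 + 0.0018) ≈ 19.753 × 0.3916 ≈ 7.735 μg/mL.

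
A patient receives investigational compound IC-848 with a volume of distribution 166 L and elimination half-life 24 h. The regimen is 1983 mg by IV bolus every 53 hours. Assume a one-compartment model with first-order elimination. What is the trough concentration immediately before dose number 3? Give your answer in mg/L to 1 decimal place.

f = (1/2)^(τ/t½) = (1/2)^(53/24) ≈ 0.2164.
C₀ = D/Vd = 1983/166 ≈ 11.946 mg/L.
Before the 3rd dose, 2 doses have been given. Superposition: Cmin = C₀·(f + f²).
≈ 11.946 × (0.2164 + 0.0468) ≈ 11.946 × 0.2632 ≈ 3.144 mg/L.

3.1 mg/L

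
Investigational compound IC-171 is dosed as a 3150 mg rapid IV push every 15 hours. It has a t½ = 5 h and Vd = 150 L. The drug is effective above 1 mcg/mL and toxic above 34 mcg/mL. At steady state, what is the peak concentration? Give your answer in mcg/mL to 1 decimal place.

24.0 mcg/mL

τ = 15 h = 3 half-lives, so f = (1/2)^3 = 0.125.
Accumulation ratio R = 1/(1 − f) = 1/0.875 = 8/7.
Single-dose peak C₀ = D/Vd = 3150/150 = 21 mcg/mL.
Steady-state peak Cmax,ss = C₀·R = 21 × 8/7 ≈ 24.000 mcg/mL.
Peak 24.0 mcg/mL vs MTC 34 mcg/mL: below toxic threshold.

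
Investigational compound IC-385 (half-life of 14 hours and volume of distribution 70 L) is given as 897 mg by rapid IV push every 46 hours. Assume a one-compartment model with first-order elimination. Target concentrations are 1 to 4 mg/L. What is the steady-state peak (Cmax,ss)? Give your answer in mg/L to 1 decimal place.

τ/t½ = 46/14 ≈ 3.2857, so fraction remaining f = (1/2)^(46/14) ≈ 0.1025.
At steady state, accumulation factor R = 1/(1 − e^(−kτ)) ≈ 1.1142.
Single-dose peak C₀ = D/Vd = 897/70 ≈ 12.814 mg/L.
Steady-state peak Cmax,ss = C₀·R ≈ 12.814 × 1.1142 ≈ 14.277 mg/L.
Peak 14.3 mg/L vs MTC 4 mg/L: exceeds toxic threshold.

14.3 mg/L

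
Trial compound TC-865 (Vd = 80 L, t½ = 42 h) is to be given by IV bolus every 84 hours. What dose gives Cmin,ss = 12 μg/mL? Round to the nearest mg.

τ/t½ = 84/42 ≈ 2, so f = (1/2)^(84/42) ≈ 0.250000.
Cmin,ss = (D/Vd)·f/(1−f), so D = Cmin,ss·Vd·(1−f)/f.
D = 12 × 80 × (1−f)/f ≈ 12 × 80 × 3.00000 ≈ 2880.00 mg.

2880 mg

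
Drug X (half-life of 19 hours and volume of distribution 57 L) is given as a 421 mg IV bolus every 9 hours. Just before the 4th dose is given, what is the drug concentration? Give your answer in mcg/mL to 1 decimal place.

f = (1/2)^(τ/t½) = (1/2)^(9/19) ≈ 0.7201.
C₀ = D/Vd = 421/57 ≈ 7.386 mcg/mL.
Before the 4th dose, 3 doses have been given. Superposition: Cmin = C₀·(f + f² + … + f^3).
≈ 7.386 × (0.7201 + 0.5185 + 0.3734) ≈ 7.386 × 1.6120 ≈ 11.906 mcg/mL.

11.9 mcg/mL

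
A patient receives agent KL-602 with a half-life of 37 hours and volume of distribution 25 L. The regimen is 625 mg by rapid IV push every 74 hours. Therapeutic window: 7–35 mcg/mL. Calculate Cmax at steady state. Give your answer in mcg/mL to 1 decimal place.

33.3 mcg/mL

The dosing interval is 2 half-lives, so f = 2^(−2) = 0.25.
At steady state, R = 1/(1 − 0.25) = 4/3.
Single-dose peak C₀ = D/Vd = 625/25 = 25 mcg/mL.
Steady-state peak Cmax,ss = C₀·R = 25 × 4/3 ≈ 33.333 mcg/mL.
Peak 33.3 mcg/mL vs MTC 35 mcg/mL: below toxic threshold.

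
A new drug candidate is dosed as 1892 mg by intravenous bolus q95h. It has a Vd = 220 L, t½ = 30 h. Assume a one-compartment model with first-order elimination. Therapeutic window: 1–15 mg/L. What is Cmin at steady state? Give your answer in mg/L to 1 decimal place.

1.1 mg/L

τ/t½ = 95/30 ≈ 3.1667, so fraction remaining f = (1/2)^(95/30) ≈ 0.1114.
Single-dose peak C₀ = D/Vd = 1892/220 ≈ 8.600 mg/L.
Steady-state trough Cmin,ss = C₀·f/(1−f) ≈ 8.600 × 0.1114/0.8886 ≈ 1.078 mg/L.
Trough 1.1 mg/L vs MEC 1 mg/L: adequate.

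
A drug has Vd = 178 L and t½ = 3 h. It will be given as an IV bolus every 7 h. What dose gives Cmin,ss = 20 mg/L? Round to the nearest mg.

14381 mg

τ/t½ = 7/3 ≈ 2.3333, so f = (1/2)^(7/3) ≈ 0.198425.
Cmin,ss = (D/Vd)·f/(1−f), so D = Cmin,ss·Vd·(1−f)/f.
D = 20 × 178 × (1−f)/f ≈ 20 × 178 × 4.03969 ≈ 14381.30 mg.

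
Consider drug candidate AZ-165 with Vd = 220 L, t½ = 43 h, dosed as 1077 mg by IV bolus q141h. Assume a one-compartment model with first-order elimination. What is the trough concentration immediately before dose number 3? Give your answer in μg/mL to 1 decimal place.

f = (1/2)^(τ/t½) = (1/2)^(141/43) ≈ 0.1030.
C₀ = D/Vd = 1077/220 ≈ 4.895 μg/mL.
Before the 3rd dose, 2 doses have been given. Superposition: Cmin = C₀·(f + f²).
≈ 4.895 × (0.1030 + 0.0106) ≈ 4.895 × 0.1136 ≈ 0.556 μg/mL.

0.6 μg/mL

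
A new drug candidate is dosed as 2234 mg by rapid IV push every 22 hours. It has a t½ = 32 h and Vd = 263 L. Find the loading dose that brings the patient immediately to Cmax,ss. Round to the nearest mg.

f = (1/2)^(22/32) ≈ 0.620929; accumulation ratio R = 1/(1−f) ≈ 2.63803.
Loading dose to hit Cmax,ss on first dose: D_load = D_maint·R ≈ 2234 × 2.63803 ≈ 5893.36 mg.

5893 mg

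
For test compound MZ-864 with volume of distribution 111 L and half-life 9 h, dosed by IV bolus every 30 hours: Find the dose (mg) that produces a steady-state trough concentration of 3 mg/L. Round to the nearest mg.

3023 mg

τ/t½ = 30/9 ≈ 3.3333, so f = (1/2)^(30/9) ≈ 0.099213.
Cmin,ss = (D/Vd)·f/(1−f), so D = Cmin,ss·Vd·(1−f)/f.
D = 3 × 111 × (1−f)/f ≈ 3 × 111 × 9.07932 ≈ 3023.41 mg.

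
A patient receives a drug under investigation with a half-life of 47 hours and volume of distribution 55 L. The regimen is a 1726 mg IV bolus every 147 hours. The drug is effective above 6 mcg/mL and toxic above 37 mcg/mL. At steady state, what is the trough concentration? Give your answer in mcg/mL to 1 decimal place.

τ/t½ = 147/47 ≈ 3.1277, so fraction remaining f = (1/2)^(147/47) ≈ 0.1144.
Each bolus raises the concentration by D/Vd = 1726/55 ≈ 31.382 mcg/mL.
Steady-state trough Cmin,ss = C₀·f/(1−f) ≈ 31.382 × 0.1144/0.8856 ≈ 4.054 mcg/mL.
Trough 4.1 mcg/mL vs MEC 6 mcg/mL: subtherapeutic.

4.1 mcg/mL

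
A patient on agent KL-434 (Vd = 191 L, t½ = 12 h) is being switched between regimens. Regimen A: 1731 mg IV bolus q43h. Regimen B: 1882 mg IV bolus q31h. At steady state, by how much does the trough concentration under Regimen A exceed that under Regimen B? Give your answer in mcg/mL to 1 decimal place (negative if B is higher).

-1.1 mcg/mL

Regimen A: f = (1/2)^(43/12) ≈ 0.0834; Cmin,ss = (1731/191)·f/(1−f) ≈ 0.825 mcg/mL.
Regimen B: f = (1/2)^(31/12) ≈ 0.1669; Cmin,ss = (1882/191)·f/(1−f) ≈ 1.974 mcg/mL.
Difference ≈ 0.825 − 1.974 ≈ -1.149 mcg/mL.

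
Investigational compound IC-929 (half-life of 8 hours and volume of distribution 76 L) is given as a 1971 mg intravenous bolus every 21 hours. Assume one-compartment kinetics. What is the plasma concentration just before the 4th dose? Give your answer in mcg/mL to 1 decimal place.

f = (1/2)^(τ/t½) = (1/2)^(21/8) ≈ 0.1621.
C₀ = D/Vd = 1971/76 ≈ 25.934 mcg/mL.
Before the 4th dose, 3 doses have been given. Superposition: Cmin = C₀·(f + f² + … + f^3).
≈ 25.934 × (0.1621 + 0.0263 + 0.0043) ≈ 25.934 × 0.1927 ≈ 4.997 mcg/mL.

5.0 mcg/mL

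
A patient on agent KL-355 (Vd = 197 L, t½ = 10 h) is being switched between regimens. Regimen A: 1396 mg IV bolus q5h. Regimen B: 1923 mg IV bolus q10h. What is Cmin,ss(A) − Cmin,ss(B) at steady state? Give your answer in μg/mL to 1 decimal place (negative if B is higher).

Regimen A: f = (1/2)^(5/10) ≈ 0.7071; Cmin,ss = (1396/197)·f/(1−f) ≈ 17.107 μg/mL.
Regimen B: f = (1/2)^(10/10) ≈ 0.5000; Cmin,ss = (1923/197)·f/(1−f) ≈ 9.761 μg/mL.
Difference ≈ 17.107 − 9.761 ≈ 7.346 μg/mL.

7.3 μg/mL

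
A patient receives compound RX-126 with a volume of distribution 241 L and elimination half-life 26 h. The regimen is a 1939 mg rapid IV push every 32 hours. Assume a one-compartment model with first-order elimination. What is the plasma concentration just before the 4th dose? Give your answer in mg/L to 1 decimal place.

5.5 mg/L

f = (1/2)^(τ/t½) = (1/2)^(32/26) ≈ 0.4261.
C₀ = D/Vd = 1939/241 ≈ 8.046 mg/L.
Before the 4th dose, 3 doses have been given. Superposition: Cmin = C₀·(f + f² + … + f^3).
≈ 8.046 × (0.4261 + 0.1816 + 0.0774) ≈ 8.046 × 0.6851 ≈ 5.512 mg/L.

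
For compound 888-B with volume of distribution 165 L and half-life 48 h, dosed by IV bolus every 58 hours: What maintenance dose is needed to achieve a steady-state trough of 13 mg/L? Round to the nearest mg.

τ/t½ = 58/48 ≈ 1.2083, so f = (1/2)^(58/48) ≈ 0.432768.
Cmin,ss = (D/Vd)·f/(1−f), so D = Cmin,ss·Vd·(1−f)/f.
D = 13 × 165 × (1−f)/f ≈ 13 × 165 × 1.31071 ≈ 2811.47 mg.

2811 mg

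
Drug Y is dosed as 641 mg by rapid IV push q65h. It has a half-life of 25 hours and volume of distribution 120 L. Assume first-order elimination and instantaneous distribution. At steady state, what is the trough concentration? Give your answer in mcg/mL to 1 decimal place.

1.1 mcg/mL

Over one 65-h interval, 65/25 ≈ 2.6 half-lives elapse, leaving f ≈ 0.1649 of each dose.
Single-dose peak C₀ = D/Vd = 641/120 ≈ 5.342 mcg/mL.
Steady-state trough Cmin,ss = C₀·f/(1−f) ≈ 5.342 × 0.1649/0.8351 ≈ 1.055 mcg/mL.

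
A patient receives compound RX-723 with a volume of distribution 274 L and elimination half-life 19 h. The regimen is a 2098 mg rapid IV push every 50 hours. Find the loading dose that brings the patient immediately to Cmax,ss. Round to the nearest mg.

2502 mg

f = (1/2)^(50/19) ≈ 0.161367; accumulation ratio R = 1/(1−f) ≈ 1.19242.
Loading dose to hit Cmax,ss on first dose: D_load = D_maint·R ≈ 2098 × 1.19242 ≈ 2501.70 mg.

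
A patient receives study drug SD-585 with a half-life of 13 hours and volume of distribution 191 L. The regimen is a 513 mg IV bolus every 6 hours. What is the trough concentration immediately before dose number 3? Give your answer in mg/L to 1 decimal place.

f = (1/2)^(τ/t½) = (1/2)^(6/13) ≈ 0.7262.
C₀ = D/Vd = 513/191 ≈ 2.686 mg/L.
Before the 3rd dose, 2 doses have been given. Superposition: Cmin = C₀·(f + f²).
≈ 2.686 × (0.7262 + 0.5274) ≈ 2.686 × 1.2536 ≈ 3.367 mg/L.

3.4 mg/L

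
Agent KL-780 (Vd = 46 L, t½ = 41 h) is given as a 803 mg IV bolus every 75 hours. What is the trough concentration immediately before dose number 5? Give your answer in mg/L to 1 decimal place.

6.8 mg/L

f = (1/2)^(τ/t½) = (1/2)^(75/41) ≈ 0.2814.
C₀ = D/Vd = 803/46 ≈ 17.457 mg/L.
Before the 5th dose, 4 doses have been given. Superposition: Cmin = C₀·(f + f² + … + f^4).
≈ 17.457 × (0.2814 + 0.0792 + 0.0223 + 0.0063) ≈ 17.457 × 0.3892 ≈ 6.794 mg/L.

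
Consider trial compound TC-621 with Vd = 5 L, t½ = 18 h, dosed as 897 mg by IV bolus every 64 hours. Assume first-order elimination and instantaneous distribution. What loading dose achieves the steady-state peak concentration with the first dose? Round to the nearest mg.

980 mg

f = (1/2)^(64/18) ≈ 0.085049; accumulation ratio R = 1/(1−f) ≈ 1.09295.
Loading dose to hit Cmax,ss on first dose: D_load = D_maint·R ≈ 897 × 1.09295 ≈ 980.38 mg.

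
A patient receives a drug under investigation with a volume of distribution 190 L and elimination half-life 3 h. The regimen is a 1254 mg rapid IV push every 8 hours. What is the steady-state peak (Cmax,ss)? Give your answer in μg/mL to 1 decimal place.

k = ln2/t½ = ln2/3 ≈ 0.231049 h⁻¹; fraction remaining f = e^(−kτ) = e^(−0.231049×8) ≈ 0.1575.
At steady state, accumulation factor R = 1/(1 − e^(−kτ)) ≈ 1.1869.
Each bolus raises the concentration by D/Vd = 1254/190 ≈ 6.600 μg/mL.
Steady-state peak Cmax,ss = C₀·R ≈ 6.600 × 1.1869 ≈ 7.834 μg/mL.

7.8 μg/mL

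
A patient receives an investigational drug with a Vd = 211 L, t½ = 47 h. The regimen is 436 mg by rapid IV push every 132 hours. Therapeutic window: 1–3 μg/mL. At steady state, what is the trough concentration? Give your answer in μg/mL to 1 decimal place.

τ/t½ = 132/47 ≈ 2.8085, so fraction remaining f = (1/2)^(132/47) ≈ 0.1427.
Accumulation ratio R = 1/(1 − f) ≈ 1/0.8573 ≈ 1.1665.
Single-dose peak C₀ = D/Vd = 436/211 ≈ 2.066 μg/mL.
Steady-state peak Cmax,ss = C₀·R ≈ 2.066 × 1.1665 ≈ 2.410 μg/mL.
Steady-state trough Cmin,ss = Cmax,ss·f ≈ 2.410 × 0.1427 ≈ 0.344 μg/mL.
Trough 0.3 μg/mL vs MEC 1 μg/mL: subtherapeutic.

0.3 μg/mL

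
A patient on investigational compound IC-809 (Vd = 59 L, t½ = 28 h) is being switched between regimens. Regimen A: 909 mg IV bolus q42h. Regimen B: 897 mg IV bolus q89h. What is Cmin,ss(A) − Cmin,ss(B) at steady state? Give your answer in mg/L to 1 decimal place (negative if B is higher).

6.5 mg/L

Regimen A: f = (1/2)^(42/28) ≈ 0.3536; Cmin,ss = (909/59)·f/(1−f) ≈ 8.428 mg/L.
Regimen B: f = (1/2)^(89/28) ≈ 0.1104; Cmin,ss = (897/59)·f/(1−f) ≈ 1.887 mg/L.
Difference ≈ 8.428 − 1.887 ≈ 6.541 mg/L.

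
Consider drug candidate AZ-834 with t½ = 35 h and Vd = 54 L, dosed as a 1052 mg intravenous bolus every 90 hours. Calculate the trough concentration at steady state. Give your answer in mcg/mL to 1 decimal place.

Over one 90-h interval, 90/35 ≈ 2.5714 half-lives elapse, leaving f ≈ 0.1682 of each dose.
Accumulation ratio R = 1/(1 − f) ≈ 1/0.8318 ≈ 1.2022.
Single-dose peak C₀ = D/Vd = 1052/54 ≈ 19.481 mcg/mL.
Cmax,ss = C₀/(1 − f) ≈ 19.481/0.8318 ≈ 23.420 mcg/mL.
One interval later, Cmin,ss = Cmax,ss·e^(−kτ) ≈ 23.420 × 0.1682 ≈ 3.939 mcg/mL.

3.9 mcg/mL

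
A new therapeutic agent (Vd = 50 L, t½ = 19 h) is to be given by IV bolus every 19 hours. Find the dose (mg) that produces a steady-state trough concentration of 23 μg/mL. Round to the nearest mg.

τ/t½ = 19/19 ≈ 1, so f = (1/2)^(19/19) ≈ 0.500000.
Cmin,ss = (D/Vd)·f/(1−f), so D = Cmin,ss·Vd·(1−f)/f.
D = 23 × 50 × (1−f)/f ≈ 23 × 50 × 1.00000 ≈ 1150.00 mg.

1150 mg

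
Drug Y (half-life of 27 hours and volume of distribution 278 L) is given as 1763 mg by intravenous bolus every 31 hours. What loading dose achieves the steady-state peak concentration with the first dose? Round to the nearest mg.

3212 mg

f = (1/2)^(31/27) ≈ 0.451204; accumulation ratio R = 1/(1−f) ≈ 1.82217.
Loading dose to hit Cmax,ss on first dose: D_load = D_maint·R ≈ 1763 × 1.82217 ≈ 3212.49 mg.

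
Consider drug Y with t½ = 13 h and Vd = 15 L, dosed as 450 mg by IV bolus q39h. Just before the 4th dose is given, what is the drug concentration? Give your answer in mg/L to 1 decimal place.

f = (1/2)^(τ/t½) = (1/2)^(39/13) ≈ 0.1250.
C₀ = D/Vd = 450/15 ≈ 30.000 mg/L.
Before the 4th dose, 3 doses have been given. Superposition: Cmin = C₀·(f + f² + … + f^3).
≈ 30.000 × (0.1250 + 0.0156 + 0.0020) ≈ 30.000 × 0.1426 ≈ 4.278 mg/L.

4.3 mg/L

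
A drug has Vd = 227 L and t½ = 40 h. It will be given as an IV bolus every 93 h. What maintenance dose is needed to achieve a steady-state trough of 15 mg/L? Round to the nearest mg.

τ/t½ = 93/40 ≈ 2.325, so f = (1/2)^(93/40) ≈ 0.199575.
Cmin,ss = (D/Vd)·f/(1−f), so D = Cmin,ss·Vd·(1−f)/f.
D = 15 × 227 × (1−f)/f ≈ 15 × 227 × 4.01065 ≈ 13656.26 mg.

13656 mg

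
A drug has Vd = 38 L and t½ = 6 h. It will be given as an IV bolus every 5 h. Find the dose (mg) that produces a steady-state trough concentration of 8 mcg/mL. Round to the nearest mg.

238 mg

τ/t½ = 5/6 ≈ 0.83333, so f = (1/2)^(5/6) ≈ 0.561231.
Cmin,ss = (D/Vd)·f/(1−f), so D = Cmin,ss·Vd·(1−f)/f.
D = 8 × 38 × (1−f)/f ≈ 8 × 38 × 0.78180 ≈ 237.67 mg.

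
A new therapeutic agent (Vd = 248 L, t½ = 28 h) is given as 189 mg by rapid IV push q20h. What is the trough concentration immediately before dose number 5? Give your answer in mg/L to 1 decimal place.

f = (1/2)^(τ/t½) = (1/2)^(20/28) ≈ 0.6095.
C₀ = D/Vd = 189/248 ≈ 0.762 mg/L.
Before the 5th dose, 4 doses have been given. Superposition: Cmin = C₀·(f + f² + … + f^4).
≈ 0.762 × (0.6095 + 0.3715 + 0.2264 + 0.1380) ≈ 0.762 × 1.3454 ≈ 1.025 mg/L.

1.0 mg/L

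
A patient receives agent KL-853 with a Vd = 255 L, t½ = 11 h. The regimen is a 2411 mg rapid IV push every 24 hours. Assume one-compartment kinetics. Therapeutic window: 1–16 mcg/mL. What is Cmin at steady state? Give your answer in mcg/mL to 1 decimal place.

2.7 mcg/mL

k = ln2/t½ = ln2/11 ≈ 0.063013 h⁻¹; fraction remaining f = e^(−kτ) = e^(−0.063013×24) ≈ 0.2204.
Accumulation ratio R = 1/(1 − f) ≈ 1/0.7796 ≈ 1.2827.
Each bolus raises the concentration by D/Vd = 2411/255 ≈ 9.455 mcg/mL.
Steady-state peak Cmax,ss = C₀·R ≈ 9.455 × 1.2827 ≈ 12.128 mcg/mL.
Steady-state trough Cmin,ss = Cmax,ss·f ≈ 12.128 × 0.2204 ≈ 2.673 mcg/mL.
Trough 2.7 mcg/mL vs MEC 1 mcg/mL: adequate.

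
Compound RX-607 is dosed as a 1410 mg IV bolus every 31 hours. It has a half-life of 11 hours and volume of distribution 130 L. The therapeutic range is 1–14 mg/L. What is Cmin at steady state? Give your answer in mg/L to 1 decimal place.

1.8 mg/L

Over one 31-h interval, 31/11 ≈ 2.8182 half-lives elapse, leaving f ≈ 0.1418 of each dose.
Accumulation ratio R = 1/(1 − f) ≈ 1/0.8582 ≈ 1.1652.
Single-dose peak C₀ = D/Vd = 1410/130 ≈ 10.846 mg/L.
Cmax,ss = C₀/(1 − f) ≈ 10.846/0.8582 ≈ 12.638 mg/L.
Steady-state trough Cmin,ss = Cmax,ss·f ≈ 12.638 × 0.1418 ≈ 1.792 mg/L.
Trough 1.8 mg/L vs MEC 1 mg/L: adequate.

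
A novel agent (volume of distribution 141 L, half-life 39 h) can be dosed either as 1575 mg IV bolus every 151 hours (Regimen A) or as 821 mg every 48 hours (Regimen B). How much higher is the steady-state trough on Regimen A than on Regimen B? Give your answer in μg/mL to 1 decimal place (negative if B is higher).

Regimen A: f = (1/2)^(151/39) ≈ 0.0683; Cmin,ss = (1575/141)·f/(1−f) ≈ 0.819 μg/mL.
Regimen B: f = (1/2)^(48/39) ≈ 0.4261; Cmin,ss = (821/141)·f/(1−f) ≈ 4.323 μg/mL.
Difference ≈ 0.819 − 4.323 ≈ -3.504 μg/mL.

-3.5 μg/mL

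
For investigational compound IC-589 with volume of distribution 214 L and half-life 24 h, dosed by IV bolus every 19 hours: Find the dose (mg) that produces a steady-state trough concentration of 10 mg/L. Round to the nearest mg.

1564 mg

τ/t½ = 19/24 ≈ 0.79167, so f = (1/2)^(19/24) ≈ 0.577676.
Cmin,ss = (D/Vd)·f/(1−f), so D = Cmin,ss·Vd·(1−f)/f.
D = 10 × 214 × (1−f)/f ≈ 10 × 214 × 0.73107 ≈ 1564.49 mg.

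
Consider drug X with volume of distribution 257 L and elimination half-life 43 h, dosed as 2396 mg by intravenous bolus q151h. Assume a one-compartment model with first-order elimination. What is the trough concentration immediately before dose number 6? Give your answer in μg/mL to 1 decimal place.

f = (1/2)^(τ/t½) = (1/2)^(151/43) ≈ 0.0877.
C₀ = D/Vd = 2396/257 ≈ 9.323 μg/mL.
Before the 6th dose, 5 doses have been given. Superposition: Cmin = C₀·(f + f² + … + f^5).
≈ 9.323 × (0.0877 + 0.0077 + 0.0007 + 0.0001 + 0.0000) ≈ 9.323 × 0.0962 ≈ 0.897 μg/mL.

0.9 μg/mL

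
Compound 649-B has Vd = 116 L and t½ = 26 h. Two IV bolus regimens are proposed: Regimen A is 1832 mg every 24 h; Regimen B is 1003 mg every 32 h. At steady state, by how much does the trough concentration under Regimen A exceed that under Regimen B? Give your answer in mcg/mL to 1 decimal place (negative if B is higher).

Regimen A: f = (1/2)^(24/26) ≈ 0.5274; Cmin,ss = (1832/116)·f/(1−f) ≈ 17.624 mcg/mL.
Regimen B: f = (1/2)^(32/26) ≈ 0.4261; Cmin,ss = (1003/116)·f/(1−f) ≈ 6.420 mcg/mL.
Difference ≈ 17.624 − 6.420 ≈ 11.204 mcg/mL.

11.2 mcg/mL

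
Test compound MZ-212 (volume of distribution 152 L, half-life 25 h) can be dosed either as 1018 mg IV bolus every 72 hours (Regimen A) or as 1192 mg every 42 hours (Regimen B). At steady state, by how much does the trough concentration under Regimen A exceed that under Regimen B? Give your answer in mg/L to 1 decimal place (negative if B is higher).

Regimen A: f = (1/2)^(72/25) ≈ 0.1358; Cmin,ss = (1018/152)·f/(1−f) ≈ 1.052 mg/L.
Regimen B: f = (1/2)^(42/25) ≈ 0.3121; Cmin,ss = (1192/152)·f/(1−f) ≈ 3.558 mg/L.
Difference ≈ 1.052 − 3.558 ≈ -2.506 mg/L.

-2.5 mg/L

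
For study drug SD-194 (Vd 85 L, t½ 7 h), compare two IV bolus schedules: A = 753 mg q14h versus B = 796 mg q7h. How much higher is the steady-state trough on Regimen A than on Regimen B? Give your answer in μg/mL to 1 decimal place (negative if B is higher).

Regimen A: f = (1/2)^(14/7) ≈ 0.2500; Cmin,ss = (753/85)·f/(1−f) ≈ 2.953 μg/mL.
Regimen B: f = (1/2)^(7/7) ≈ 0.5000; Cmin,ss = (796/85)·f/(1−f) ≈ 9.365 μg/mL.
Difference ≈ 2.953 − 9.365 ≈ -6.412 μg/mL.

-6.4 μg/mL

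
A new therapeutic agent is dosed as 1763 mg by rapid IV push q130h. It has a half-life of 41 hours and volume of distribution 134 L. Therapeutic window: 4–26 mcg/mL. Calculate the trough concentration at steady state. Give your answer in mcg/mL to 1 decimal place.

k = ln2/t½ = ln2/41 ≈ 0.016906 h⁻¹; fraction remaining f = e^(−kτ) = e^(−0.016906×130) ≈ 0.1110.
At steady state, accumulation factor R = 1/(1 − e^(−kτ)) ≈ 1.1249.
Each bolus raises the concentration by D/Vd = 1763/134 ≈ 13.157 mcg/mL.
Steady-state peak Cmax,ss = C₀·R ≈ 13.157 × 1.1249 ≈ 14.800 mcg/mL.
Steady-state trough Cmin,ss = Cmax,ss·f ≈ 14.800 × 0.1110 ≈ 1.643 mcg/mL.
Trough 1.6 mcg/mL vs MEC 4 mcg/mL: subtherapeutic.

1.6 mcg/mL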